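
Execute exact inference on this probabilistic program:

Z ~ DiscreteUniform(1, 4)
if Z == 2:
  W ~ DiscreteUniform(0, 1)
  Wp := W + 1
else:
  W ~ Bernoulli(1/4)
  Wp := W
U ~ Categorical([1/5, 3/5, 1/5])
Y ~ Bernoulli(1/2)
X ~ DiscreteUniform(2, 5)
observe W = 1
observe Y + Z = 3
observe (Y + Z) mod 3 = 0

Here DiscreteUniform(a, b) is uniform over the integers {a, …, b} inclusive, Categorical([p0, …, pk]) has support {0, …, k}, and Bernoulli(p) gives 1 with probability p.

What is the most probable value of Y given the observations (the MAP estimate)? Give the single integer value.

Enumerate traces; 24 have nonzero weight after conditioning:
  (Z=2, W=1, U=0, Y=1, X=2) weight 1/320
  (Z=2, W=1, U=0, Y=1, X=3) weight 1/320
  (Z=2, W=1, U=0, Y=1, X=4) weight 1/320
  (Z=2, W=1, U=0, Y=1, X=5) weight 1/320
  (Z=2, W=1, U=1, Y=1, X=2) weight 3/320
  (Z=2, W=1, U=1, Y=1, X=3) weight 3/320
  (Z=2, W=1, U=1, Y=1, X=4) weight 3/320
  (Z=2, W=1, U=1, Y=1, X=5) weight 3/320
  (Z=3, W=1, U=0, Y=0, X=2) weight 1/640
  … 15 more
Group by Y:
  weight(Y=0) = 1/32
  weight(Y=1) = 1/16
Total weight = 1/32 + 1/16 = 3/32
P(Y=0 | obs) = 1/32 / 3/32 = 1/3
P(Y=1 | obs) = 1/16 / 3/32 = 2/3
argmax = 1

argmax_v P(Y = v | obs) = 1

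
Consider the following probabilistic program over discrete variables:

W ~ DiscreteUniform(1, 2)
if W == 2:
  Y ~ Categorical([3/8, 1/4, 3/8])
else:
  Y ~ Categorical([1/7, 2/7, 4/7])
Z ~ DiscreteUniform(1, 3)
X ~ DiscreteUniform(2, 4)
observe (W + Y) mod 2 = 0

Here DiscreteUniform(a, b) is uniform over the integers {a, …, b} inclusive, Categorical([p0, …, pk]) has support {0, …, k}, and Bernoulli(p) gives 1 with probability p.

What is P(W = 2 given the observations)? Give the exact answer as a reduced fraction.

P(W = 2 | obs) = 21/29

Enumerate traces; 27 have nonzero weight after conditioning:
  (W=1, Y=1, Z=1, X=2) weight 1/63
  (W=1, Y=1, Z=1, X=3) weight 1/63
  (W=1, Y=1, Z=1, X=4) weight 1/63
  (W=1, Y=1, Z=2, X=2) weight 1/63
  (W=1, Y=1, Z=2, X=3) weight 1/63
  (W=1, Y=1, Z=2, X=4) weight 1/63
  (W=1, Y=1, Z=3, X=2) weight 1/63
  (W=1, Y=1, Z=3, X=3) weight 1/63
  (W=2, Y=0, Z=1, X=2) weight 1/48
  … 18 more
Group by W:
  weight(W=1) = 1/7
  weight(W=2) = 3/8
Total weight = 1/7 + 3/8 = 29/56
P(W=1 | obs) = 1/7 / 29/56 = 8/29
P(W=2 | obs) = 3/8 / 29/56 = 21/29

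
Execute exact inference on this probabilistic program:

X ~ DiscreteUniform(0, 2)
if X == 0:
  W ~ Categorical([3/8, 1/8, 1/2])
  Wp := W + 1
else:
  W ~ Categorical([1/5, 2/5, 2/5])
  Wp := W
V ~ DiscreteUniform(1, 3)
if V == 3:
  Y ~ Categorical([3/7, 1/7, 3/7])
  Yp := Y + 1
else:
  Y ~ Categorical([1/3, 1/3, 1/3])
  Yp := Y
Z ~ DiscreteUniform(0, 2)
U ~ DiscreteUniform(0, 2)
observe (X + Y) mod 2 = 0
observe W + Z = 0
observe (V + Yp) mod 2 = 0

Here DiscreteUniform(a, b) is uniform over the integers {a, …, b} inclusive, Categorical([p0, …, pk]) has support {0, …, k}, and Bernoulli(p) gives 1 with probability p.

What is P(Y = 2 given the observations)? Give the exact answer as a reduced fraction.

P(Y = 2 | obs) = 46/99

Enumerate traces; 27 have nonzero weight after conditioning:
  (X=0, W=0, V=2, Y=0, Z=0, U=0) weight 1/648
  (X=0, W=0, V=2, Y=0, Z=0, U=1) weight 1/648
  (X=0, W=0, V=2, Y=0, Z=0, U=2) weight 1/648
  (X=0, W=0, V=2, Y=2, Z=0, U=0) weight 1/648
  (X=0, W=0, V=2, Y=2, Z=0, U=1) weight 1/648
  (X=0, W=0, V=2, Y=2, Z=0, U=2) weight 1/648
  (X=0, W=0, V=3, Y=0, Z=0, U=0) weight 1/504
  (X=0, W=0, V=3, Y=0, Z=0, U=1) weight 1/504
  (X=1, W=0, V=1, Y=1, Z=0, U=0) weight 1/1215
  … 18 more
Group by Y:
  weight(Y=0) = 46/2835
  weight(Y=1) = 1/405
  weight(Y=2) = 46/2835
Total weight = 46/2835 + 1/405 + 46/2835 = 11/315
P(Y=0 | obs) = 46/2835 / 11/315 = 46/99
P(Y=1 | obs) = 1/405 / 11/315 = 7/99
P(Y=2 | obs) = 46/2835 / 11/315 = 46/99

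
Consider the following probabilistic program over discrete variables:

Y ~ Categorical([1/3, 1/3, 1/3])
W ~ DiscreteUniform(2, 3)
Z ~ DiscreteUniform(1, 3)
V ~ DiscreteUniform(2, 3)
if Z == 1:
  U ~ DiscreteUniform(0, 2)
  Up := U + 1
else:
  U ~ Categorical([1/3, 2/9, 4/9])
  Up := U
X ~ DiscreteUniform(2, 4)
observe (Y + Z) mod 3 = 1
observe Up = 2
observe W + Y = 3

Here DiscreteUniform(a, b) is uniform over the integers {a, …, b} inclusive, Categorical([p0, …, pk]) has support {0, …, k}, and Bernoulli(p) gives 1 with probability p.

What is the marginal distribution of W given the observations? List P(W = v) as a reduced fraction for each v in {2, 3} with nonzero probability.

Enumerate traces; 12 have nonzero weight after conditioning:
  (Y=0, W=3, Z=1, V=2, U=1, X=2) weight 1/324
  (Y=0, W=3, Z=1, V=2, U=1, X=3) weight 1/324
  (Y=0, W=3, Z=1, V=2, U=1, X=4) weight 1/324
  (Y=0, W=3, Z=1, V=3, U=1, X=2) weight 1/324
  (Y=0, W=3, Z=1, V=3, U=1, X=3) weight 1/324
  (Y=0, W=3, Z=1, V=3, U=1, X=4) weight 1/324
  (Y=1, W=2, Z=3, V=2, U=2, X=2) weight 1/243
  (Y=1, W=2, Z=3, V=2, U=2, X=3) weight 1/243
  … 4 more
Group by W:
  weight(W=2) = 2/81
  weight(W=3) = 1/54
Total weight = 2/81 + 1/54 = 7/162
P(W=2 | obs) = 2/81 / 7/162 = 4/7
P(W=3 | obs) = 1/54 / 7/162 = 3/7

P(W=2) = 4/7, P(W=3) = 3/7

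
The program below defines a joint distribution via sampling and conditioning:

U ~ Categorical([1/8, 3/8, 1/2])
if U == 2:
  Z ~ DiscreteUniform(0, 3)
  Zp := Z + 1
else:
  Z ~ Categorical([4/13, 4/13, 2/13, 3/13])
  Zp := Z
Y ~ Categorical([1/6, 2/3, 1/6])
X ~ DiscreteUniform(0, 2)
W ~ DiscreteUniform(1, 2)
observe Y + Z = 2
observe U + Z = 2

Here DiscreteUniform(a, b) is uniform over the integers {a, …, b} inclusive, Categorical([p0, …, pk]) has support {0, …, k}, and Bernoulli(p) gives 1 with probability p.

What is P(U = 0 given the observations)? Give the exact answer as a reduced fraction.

Enumerate traces; 18 have nonzero weight after conditioning:
  (U=0, Z=2, Y=0, X=0, W=1) weight 1/1872
  (U=0, Z=2, Y=0, X=0, W=2) weight 1/1872
  (U=0, Z=2, Y=0, X=1, W=1) weight 1/1872
  (U=0, Z=2, Y=0, X=1, W=2) weight 1/1872
  (U=0, Z=2, Y=0, X=2, W=1) weight 1/1872
  (U=0, Z=2, Y=0, X=2, W=2) weight 1/1872
  (U=1, Z=1, Y=1, X=0, W=1) weight 1/78
  (U=1, Z=1, Y=1, X=0, W=2) weight 1/78
  (U=2, Z=0, Y=2, X=0, W=1) weight 1/288
  … 9 more
Group by U:
  weight(U=0) = 1/312
  weight(U=1) = 1/13
  weight(U=2) = 1/48
Total weight = 1/312 + 1/13 + 1/48 = 21/208
P(U=0 | obs) = 1/312 / 21/208 = 2/63
P(U=1 | obs) = 1/13 / 21/208 = 16/21
P(U=2 | obs) = 1/48 / 21/208 = 13/63

P(U = 0 | obs) = 2/63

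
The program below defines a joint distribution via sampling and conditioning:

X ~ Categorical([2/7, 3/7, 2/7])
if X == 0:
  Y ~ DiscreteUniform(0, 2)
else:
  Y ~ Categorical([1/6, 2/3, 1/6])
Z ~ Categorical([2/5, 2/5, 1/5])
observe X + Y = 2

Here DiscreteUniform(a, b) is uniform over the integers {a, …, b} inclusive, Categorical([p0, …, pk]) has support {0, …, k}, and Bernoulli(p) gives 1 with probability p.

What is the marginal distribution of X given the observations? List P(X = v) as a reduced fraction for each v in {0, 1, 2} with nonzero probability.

P(X=0) = 2/9, P(X=1) = 2/3, P(X=2) = 1/9

Enumerate traces; 9 have nonzero weight after conditioning:
  (X=0, Y=2, Z=0) weight 4/105
  (X=0, Y=2, Z=1) weight 4/105
  (X=0, Y=2, Z=2) weight 2/105
  (X=1, Y=1, Z=0) weight 4/35
  (X=1, Y=1, Z=1) weight 4/35
  (X=1, Y=1, Z=2) weight 2/35
  (X=2, Y=0, Z=0) weight 2/105
  (X=2, Y=0, Z=1) weight 2/105
  … 1 more
Group by X:
  weight(X=0) = 2/21
  weight(X=1) = 2/7
  weight(X=2) = 1/21
Total weight = 2/21 + 2/7 + 1/21 = 3/7
P(X=0 | obs) = 2/21 / 3/7 = 2/9
P(X=1 | obs) = 2/7 / 3/7 = 2/3
P(X=2 | obs) = 1/21 / 3/7 = 1/9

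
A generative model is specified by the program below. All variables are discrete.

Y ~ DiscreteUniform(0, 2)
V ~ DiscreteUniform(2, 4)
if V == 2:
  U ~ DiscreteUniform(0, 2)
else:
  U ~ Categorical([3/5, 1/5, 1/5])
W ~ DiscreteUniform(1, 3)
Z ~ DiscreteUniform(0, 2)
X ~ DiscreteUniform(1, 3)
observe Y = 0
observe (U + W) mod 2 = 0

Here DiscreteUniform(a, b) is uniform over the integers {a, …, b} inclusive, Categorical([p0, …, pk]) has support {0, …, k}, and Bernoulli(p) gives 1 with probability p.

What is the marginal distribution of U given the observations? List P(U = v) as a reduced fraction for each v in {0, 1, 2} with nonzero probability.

Enumerate traces; 108 have nonzero weight after conditioning:
  (Y=0, V=2, U=0, W=2, Z=0, X=1) weight 1/729
  (Y=0, V=2, U=0, W=2, Z=0, X=2) weight 1/729
  (Y=0, V=2, U=0, W=2, Z=0, X=3) weight 1/729
  (Y=0, V=2, U=0, W=2, Z=1, X=1) weight 1/729
  (Y=0, V=2, U=0, W=2, Z=1, X=2) weight 1/729
  (Y=0, V=2, U=0, W=2, Z=1, X=3) weight 1/729
  (Y=0, V=2, U=0, W=2, Z=2, X=1) weight 1/729
  (Y=0, V=2, U=0, W=2, Z=2, X=2) weight 1/729
  (Y=0, V=2, U=1, W=1, Z=0, X=1) weight 1/729
  (Y=0, V=2, U=2, W=2, Z=0, X=1) weight 1/729
  … 98 more
Group by U:
  weight(U=0) = 23/405
  weight(U=1) = 22/405
  weight(U=2) = 11/405
Total weight = 23/405 + 22/405 + 11/405 = 56/405
P(U=0 | obs) = 23/405 / 56/405 = 23/56
P(U=1 | obs) = 22/405 / 56/405 = 11/28
P(U=2 | obs) = 11/405 / 56/405 = 11/56

P(U=0) = 23/56, P(U=1) = 11/28, P(U=2) = 11/56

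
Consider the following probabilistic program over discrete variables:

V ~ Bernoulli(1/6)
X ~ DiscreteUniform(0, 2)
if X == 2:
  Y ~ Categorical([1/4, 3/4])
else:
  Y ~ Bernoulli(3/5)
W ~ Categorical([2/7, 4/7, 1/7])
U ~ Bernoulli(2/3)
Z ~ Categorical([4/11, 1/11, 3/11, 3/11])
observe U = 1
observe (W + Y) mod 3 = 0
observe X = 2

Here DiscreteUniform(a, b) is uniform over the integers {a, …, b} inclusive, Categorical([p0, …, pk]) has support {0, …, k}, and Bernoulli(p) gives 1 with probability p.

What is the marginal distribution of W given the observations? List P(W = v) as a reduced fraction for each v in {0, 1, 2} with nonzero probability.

P(W=0) = 2/5, P(W=2) = 3/5

Enumerate traces; 16 have nonzero weight after conditioning:
  (V=0, X=2, Y=0, W=0, U=1, Z=0) weight 10/2079
  (V=0, X=2, Y=0, W=0, U=1, Z=1) weight 5/4158
  (V=0, X=2, Y=0, W=0, U=1, Z=2) weight 5/1386
  (V=0, X=2, Y=0, W=0, U=1, Z=3) weight 5/1386
  (V=0, X=2, Y=1, W=2, U=1, Z=0) weight 5/693
  (V=0, X=2, Y=1, W=2, U=1, Z=1) weight 5/2772
  (V=0, X=2, Y=1, W=2, U=1, Z=2) weight 5/924
  (V=0, X=2, Y=1, W=2, U=1, Z=3) weight 5/924
  … 8 more
Group by W:
  weight(W=0) = 1/63
  weight(W=2) = 1/42
Total weight = 1/63 + 1/42 = 5/126
P(W=0 | obs) = 1/63 / 5/126 = 2/5
P(W=2 | obs) = 1/42 / 5/126 = 3/5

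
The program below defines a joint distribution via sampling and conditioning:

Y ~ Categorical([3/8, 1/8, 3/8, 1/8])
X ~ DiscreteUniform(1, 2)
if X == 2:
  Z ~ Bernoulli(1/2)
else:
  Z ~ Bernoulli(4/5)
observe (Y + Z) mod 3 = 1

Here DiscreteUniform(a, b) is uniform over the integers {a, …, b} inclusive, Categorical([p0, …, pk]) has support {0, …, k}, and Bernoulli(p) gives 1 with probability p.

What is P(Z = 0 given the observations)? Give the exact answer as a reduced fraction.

Enumerate traces; 6 have nonzero weight after conditioning:
  (Y=0, X=1, Z=1) weight 3/20
  (Y=0, X=2, Z=1) weight 3/32
  (Y=1, X=1, Z=0) weight 1/80
  (Y=1, X=2, Z=0) weight 1/32
  (Y=3, X=1, Z=1) weight 1/20
  (Y=3, X=2, Z=1) weight 1/32
Group by Z:
  weight(Z=0) = 7/160
  weight(Z=1) = 13/40
Total weight = 7/160 + 13/40 = 59/160
P(Z=0 | obs) = 7/160 / 59/160 = 7/59
P(Z=1 | obs) = 13/40 / 59/160 = 52/59

P(Z = 0 | obs) = 7/59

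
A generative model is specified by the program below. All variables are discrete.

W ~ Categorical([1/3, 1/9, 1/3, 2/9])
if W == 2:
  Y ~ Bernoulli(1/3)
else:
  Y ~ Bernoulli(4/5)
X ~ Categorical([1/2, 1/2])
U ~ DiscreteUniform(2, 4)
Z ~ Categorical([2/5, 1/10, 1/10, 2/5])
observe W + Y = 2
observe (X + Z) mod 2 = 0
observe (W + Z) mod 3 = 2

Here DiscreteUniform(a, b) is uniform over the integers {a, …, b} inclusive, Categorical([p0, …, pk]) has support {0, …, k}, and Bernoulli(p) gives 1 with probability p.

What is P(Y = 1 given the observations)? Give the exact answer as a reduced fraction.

P(Y = 1 | obs) = 1/21

Enumerate traces; 9 have nonzero weight after conditioning:
  (W=1, Y=1, X=1, U=2, Z=1) weight 1/675
  (W=1, Y=1, X=1, U=3, Z=1) weight 1/675
  (W=1, Y=1, X=1, U=4, Z=1) weight 1/675
  (W=2, Y=0, X=0, U=2, Z=0) weight 2/135
  (W=2, Y=0, X=0, U=3, Z=0) weight 2/135
  (W=2, Y=0, X=0, U=4, Z=0) weight 2/135
  (W=2, Y=0, X=1, U=2, Z=3) weight 2/135
  (W=2, Y=0, X=1, U=3, Z=3) weight 2/135
  … 1 more
Group by Y:
  weight(Y=0) = 4/45
  weight(Y=1) = 1/225
Total weight = 4/45 + 1/225 = 7/75
P(Y=0 | obs) = 4/45 / 7/75 = 20/21
P(Y=1 | obs) = 1/225 / 7/75 = 1/21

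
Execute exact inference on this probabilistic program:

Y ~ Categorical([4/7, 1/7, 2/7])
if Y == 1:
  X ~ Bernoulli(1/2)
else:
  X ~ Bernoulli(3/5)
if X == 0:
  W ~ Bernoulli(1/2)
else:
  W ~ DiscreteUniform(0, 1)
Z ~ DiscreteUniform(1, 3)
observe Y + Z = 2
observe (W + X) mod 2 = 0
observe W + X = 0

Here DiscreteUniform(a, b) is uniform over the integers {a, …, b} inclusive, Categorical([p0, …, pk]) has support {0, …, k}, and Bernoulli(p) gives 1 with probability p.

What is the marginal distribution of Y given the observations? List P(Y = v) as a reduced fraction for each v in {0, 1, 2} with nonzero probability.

Enumerate traces; 2 have nonzero weight after conditioning:
  (Y=0, X=0, W=0, Z=2) weight 4/105
  (Y=1, X=0, W=0, Z=1) weight 1/84
Group by Y:
  weight(Y=0) = 4/105
  weight(Y=1) = 1/84
Total weight = 4/105 + 1/84 = 1/20
P(Y=0 | obs) = 4/105 / 1/20 = 16/21
P(Y=1 | obs) = 1/84 / 1/20 = 5/21

P(Y=0) = 16/21, P(Y=1) = 5/21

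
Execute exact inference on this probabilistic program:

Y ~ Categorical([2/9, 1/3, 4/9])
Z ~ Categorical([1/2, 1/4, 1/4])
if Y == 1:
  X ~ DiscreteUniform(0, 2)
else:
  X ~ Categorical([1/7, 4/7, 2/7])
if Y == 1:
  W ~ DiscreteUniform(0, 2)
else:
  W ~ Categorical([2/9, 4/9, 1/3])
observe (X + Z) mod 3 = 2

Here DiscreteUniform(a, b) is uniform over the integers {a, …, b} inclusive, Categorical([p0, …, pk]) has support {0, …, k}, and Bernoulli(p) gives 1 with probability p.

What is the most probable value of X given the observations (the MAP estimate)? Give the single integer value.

argmax_v P(X = v | obs) = 2

Enumerate traces; 27 have nonzero weight after conditioning:
  (Y=0, Z=0, X=2, W=0) weight 4/567
  (Y=0, Z=0, X=2, W=1) weight 8/567
  (Y=0, Z=0, X=2, W=2) weight 2/189
  (Y=0, Z=1, X=1, W=0) weight 4/567
  (Y=0, Z=1, X=1, W=1) weight 8/567
  (Y=0, Z=1, X=1, W=2) weight 2/189
  (Y=0, Z=2, X=0, W=0) weight 1/567
  (Y=0, Z=2, X=0, W=1) weight 2/567
  … 19 more
Group by X:
  weight(X=0) = 13/252
  weight(X=1) = 31/252
  weight(X=2) = 19/126
Total weight = 13/252 + 31/252 + 19/126 = 41/126
P(X=0 | obs) = 13/252 / 41/126 = 13/82
P(X=1 | obs) = 31/252 / 41/126 = 31/82
P(X=2 | obs) = 19/126 / 41/126 = 19/41
argmax = 2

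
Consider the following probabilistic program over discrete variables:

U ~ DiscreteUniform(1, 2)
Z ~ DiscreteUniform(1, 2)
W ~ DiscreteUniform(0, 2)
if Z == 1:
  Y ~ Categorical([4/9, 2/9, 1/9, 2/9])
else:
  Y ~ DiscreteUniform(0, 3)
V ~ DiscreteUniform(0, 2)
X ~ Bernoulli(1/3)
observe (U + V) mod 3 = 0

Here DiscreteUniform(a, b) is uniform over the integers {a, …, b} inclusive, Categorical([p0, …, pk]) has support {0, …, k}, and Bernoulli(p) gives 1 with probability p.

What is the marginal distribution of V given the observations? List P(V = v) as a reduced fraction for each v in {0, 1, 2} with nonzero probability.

Enumerate traces; 96 have nonzero weight after conditioning:
  (U=1, Z=1, W=0, Y=0, V=2, X=0) weight 2/243
  (U=1, Z=1, W=0, Y=0, V=2, X=1) weight 1/243
  (U=1, Z=1, W=0, Y=1, V=2, X=0) weight 1/243
  (U=1, Z=1, W=0, Y=1, V=2, X=1) weight 1/486
  (U=1, Z=1, W=0, Y=2, V=2, X=0) weight 1/486
  (U=1, Z=1, W=0, Y=2, V=2, X=1) weight 1/972
  (U=1, Z=1, W=0, Y=3, V=2, X=0) weight 1/243
  (U=1, Z=1, W=0, Y=3, V=2, X=1) weight 1/486
  (U=2, Z=1, W=0, Y=0, V=1, X=0) weight 2/243
  … 87 more
Group by V:
  weight(V=1) = 1/6
  weight(V=2) = 1/6
Total weight = 1/6 + 1/6 = 1/3
P(V=1 | obs) = 1/6 / 1/3 = 1/2
P(V=2 | obs) = 1/6 / 1/3 = 1/2

P(V=1) = 1/2, P(V=2) = 1/2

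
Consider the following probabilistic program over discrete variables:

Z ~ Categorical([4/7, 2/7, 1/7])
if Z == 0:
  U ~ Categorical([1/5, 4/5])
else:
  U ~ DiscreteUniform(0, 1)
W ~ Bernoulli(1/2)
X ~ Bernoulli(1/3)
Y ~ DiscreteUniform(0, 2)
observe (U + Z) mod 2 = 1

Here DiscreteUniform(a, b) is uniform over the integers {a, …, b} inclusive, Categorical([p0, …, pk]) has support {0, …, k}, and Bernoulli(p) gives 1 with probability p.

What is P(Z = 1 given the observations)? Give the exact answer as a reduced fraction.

Enumerate traces; 36 have nonzero weight after conditioning:
  (Z=0, U=1, W=0, X=0, Y=0) weight 16/315
  (Z=0, U=1, W=0, X=0, Y=1) weight 16/315
  (Z=0, U=1, W=0, X=0, Y=2) weight 16/315
  (Z=0, U=1, W=0, X=1, Y=0) weight 8/315
  (Z=0, U=1, W=0, X=1, Y=1) weight 8/315
  (Z=0, U=1, W=0, X=1, Y=2) weight 8/315
  (Z=0, U=1, W=1, X=0, Y=0) weight 16/315
  (Z=0, U=1, W=1, X=0, Y=1) weight 16/315
  (Z=1, U=0, W=0, X=0, Y=0) weight 1/63
  (Z=2, U=1, W=0, X=0, Y=0) weight 1/126
  … 26 more
Group by Z:
  weight(Z=0) = 16/35
  weight(Z=1) = 1/7
  weight(Z=2) = 1/14
Total weight = 16/35 + 1/7 + 1/14 = 47/70
P(Z=0 | obs) = 16/35 / 47/70 = 32/47
P(Z=1 | obs) = 1/7 / 47/70 = 10/47
P(Z=2 | obs) = 1/14 / 47/70 = 5/47

P(Z = 1 | obs) = 10/47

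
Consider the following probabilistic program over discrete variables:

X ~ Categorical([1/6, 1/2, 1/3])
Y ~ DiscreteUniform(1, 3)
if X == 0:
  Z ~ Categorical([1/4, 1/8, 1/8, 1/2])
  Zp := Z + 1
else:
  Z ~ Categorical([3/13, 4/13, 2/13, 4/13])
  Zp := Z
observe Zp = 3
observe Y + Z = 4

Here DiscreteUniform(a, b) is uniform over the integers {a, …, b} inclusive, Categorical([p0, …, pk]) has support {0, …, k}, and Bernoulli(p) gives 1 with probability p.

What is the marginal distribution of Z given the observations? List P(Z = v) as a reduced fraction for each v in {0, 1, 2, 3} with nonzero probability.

P(Z=2) = 13/173, P(Z=3) = 160/173

Enumerate traces; 3 have nonzero weight after conditioning:
  (X=0, Y=2, Z=2) weight 1/144
  (X=1, Y=1, Z=3) weight 2/39
  (X=2, Y=1, Z=3) weight 4/117
Group by Z:
  weight(Z=2) = 1/144
  weight(Z=3) = 10/117
Total weight = 1/144 + 10/117 = 173/1872
P(Z=2 | obs) = 1/144 / 173/1872 = 13/173
P(Z=3 | obs) = 10/117 / 173/1872 = 160/173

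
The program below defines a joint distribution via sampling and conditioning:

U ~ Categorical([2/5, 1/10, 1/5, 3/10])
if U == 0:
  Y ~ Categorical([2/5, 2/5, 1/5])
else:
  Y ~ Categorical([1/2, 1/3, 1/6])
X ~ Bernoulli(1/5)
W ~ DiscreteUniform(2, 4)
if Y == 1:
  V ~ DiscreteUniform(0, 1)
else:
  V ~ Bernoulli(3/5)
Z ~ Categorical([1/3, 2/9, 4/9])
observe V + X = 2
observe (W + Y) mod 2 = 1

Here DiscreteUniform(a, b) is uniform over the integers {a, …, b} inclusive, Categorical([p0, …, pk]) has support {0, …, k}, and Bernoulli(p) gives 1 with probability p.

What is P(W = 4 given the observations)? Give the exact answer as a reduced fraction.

Enumerate traces; 48 have nonzero weight after conditioning:
  (U=0, Y=0, X=1, W=3, V=1, Z=0) weight 4/1875
  (U=0, Y=0, X=1, W=3, V=1, Z=1) weight 8/5625
  (U=0, Y=0, X=1, W=3, V=1, Z=2) weight 16/5625
  (U=0, Y=1, X=1, W=2, V=1, Z=0) weight 2/1125
  (U=0, Y=1, X=1, W=2, V=1, Z=1) weight 4/3375
  (U=0, Y=1, X=1, W=2, V=1, Z=2) weight 8/3375
  (U=0, Y=1, X=1, W=4, V=1, Z=0) weight 2/1125
  (U=0, Y=1, X=1, W=4, V=1, Z=1) weight 4/3375
  … 40 more
Group by W:
  weight(W=2) = 3/250
  weight(W=3) = 16/625
  weight(W=4) = 3/250
Total weight = 3/250 + 16/625 + 3/250 = 31/625
P(W=2 | obs) = 3/250 / 31/625 = 15/62
P(W=3 | obs) = 16/625 / 31/625 = 16/31
P(W=4 | obs) = 3/250 / 31/625 = 15/62

P(W = 4 | obs) = 15/62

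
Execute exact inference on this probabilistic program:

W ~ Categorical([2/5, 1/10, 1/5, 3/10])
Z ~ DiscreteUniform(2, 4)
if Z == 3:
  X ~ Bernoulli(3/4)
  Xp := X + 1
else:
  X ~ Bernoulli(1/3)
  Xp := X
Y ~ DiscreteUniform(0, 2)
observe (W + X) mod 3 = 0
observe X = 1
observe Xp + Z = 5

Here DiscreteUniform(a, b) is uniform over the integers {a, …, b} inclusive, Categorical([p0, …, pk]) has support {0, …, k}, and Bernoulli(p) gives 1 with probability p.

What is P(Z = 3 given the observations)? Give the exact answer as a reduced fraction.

Enumerate traces; 6 have nonzero weight after conditioning:
  (W=2, Z=3, X=1, Y=0) weight 1/60
  (W=2, Z=3, X=1, Y=1) weight 1/60
  (W=2, Z=3, X=1, Y=2) weight 1/60
  (W=2, Z=4, X=1, Y=0) weight 1/135
  (W=2, Z=4, X=1, Y=1) weight 1/135
  (W=2, Z=4, X=1, Y=2) weight 1/135
Group by Z:
  weight(Z=3) = 1/20
  weight(Z=4) = 1/45
Total weight = 1/20 + 1/45 = 13/180
P(Z=3 | obs) = 1/20 / 13/180 = 9/13
P(Z=4 | obs) = 1/45 / 13/180 = 4/13

P(Z = 3 | obs) = 9/13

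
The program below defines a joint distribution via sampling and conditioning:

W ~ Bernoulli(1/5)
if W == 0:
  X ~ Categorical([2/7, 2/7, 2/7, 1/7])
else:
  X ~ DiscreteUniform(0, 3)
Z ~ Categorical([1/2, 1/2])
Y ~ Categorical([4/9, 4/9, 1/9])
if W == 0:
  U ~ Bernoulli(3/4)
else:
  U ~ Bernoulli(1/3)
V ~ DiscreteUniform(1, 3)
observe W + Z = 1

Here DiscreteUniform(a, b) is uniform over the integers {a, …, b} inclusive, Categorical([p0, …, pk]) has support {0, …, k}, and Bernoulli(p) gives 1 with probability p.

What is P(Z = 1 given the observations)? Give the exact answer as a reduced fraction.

Enumerate traces; 144 have nonzero weight after conditioning:
  (W=0, X=0, Z=1, Y=0, U=0, V=1) weight 4/945
  (W=0, X=0, Z=1, Y=0, U=0, V=2) weight 4/945
  (W=0, X=0, Z=1, Y=0, U=0, V=3) weight 4/945
  (W=0, X=0, Z=1, Y=0, U=1, V=1) weight 4/315
  (W=0, X=0, Z=1, Y=0, U=1, V=2) weight 4/315
  (W=0, X=0, Z=1, Y=0, U=1, V=3) weight 4/315
  (W=0, X=0, Z=1, Y=1, U=0, V=1) weight 4/945
  (W=0, X=0, Z=1, Y=1, U=0, V=2) weight 4/945
  (W=1, X=0, Z=0, Y=0, U=0, V=1) weight 1/405
  … 135 more
Group by Z:
  weight(Z=0) = 1/10
  weight(Z=1) = 2/5
Total weight = 1/10 + 2/5 = 1/2
P(Z=0 | obs) = 1/10 / 1/2 = 1/5
P(Z=1 | obs) = 2/5 / 1/2 = 4/5

P(Z = 1 | obs) = 4/5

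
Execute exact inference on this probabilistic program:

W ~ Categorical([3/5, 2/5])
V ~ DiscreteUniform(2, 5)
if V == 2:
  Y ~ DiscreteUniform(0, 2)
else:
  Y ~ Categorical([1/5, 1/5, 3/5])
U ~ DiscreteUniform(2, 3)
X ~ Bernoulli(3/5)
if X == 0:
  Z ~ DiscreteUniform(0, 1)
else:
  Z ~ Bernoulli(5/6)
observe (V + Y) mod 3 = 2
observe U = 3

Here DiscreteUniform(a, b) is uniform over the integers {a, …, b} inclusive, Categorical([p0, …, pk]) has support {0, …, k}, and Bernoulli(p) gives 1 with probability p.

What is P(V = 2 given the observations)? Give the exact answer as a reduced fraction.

Enumerate traces; 32 have nonzero weight after conditioning:
  (W=0, V=2, Y=0, U=3, X=0, Z=0) weight 1/200
  (W=0, V=2, Y=0, U=3, X=0, Z=1) weight 1/200
  (W=0, V=2, Y=0, U=3, X=1, Z=0) weight 1/400
  (W=0, V=2, Y=0, U=3, X=1, Z=1) weight 1/80
  (W=0, V=3, Y=2, U=3, X=0, Z=0) weight 9/1000
  (W=0, V=3, Y=2, U=3, X=0, Z=1) weight 9/1000
  (W=0, V=3, Y=2, U=3, X=1, Z=0) weight 9/2000
  (W=0, V=3, Y=2, U=3, X=1, Z=1) weight 9/400
  (W=0, V=4, Y=1, U=3, X=0, Z=0) weight 3/1000
  (W=0, V=5, Y=0, U=3, X=0, Z=0) weight 3/1000
  … 22 more
Group by V:
  weight(V=2) = 1/24
  weight(V=3) = 3/40
  weight(V=4) = 1/40
  weight(V=5) = 1/40
Total weight = 1/24 + 3/40 + 1/40 + 1/40 = 1/6
P(V=2 | obs) = 1/24 / 1/6 = 1/4
P(V=3 | obs) = 3/40 / 1/6 = 9/20
P(V=4 | obs) = 1/40 / 1/6 = 3/20
P(V=5 | obs) = 1/40 / 1/6 = 3/20

P(V = 2 | obs) = 1/4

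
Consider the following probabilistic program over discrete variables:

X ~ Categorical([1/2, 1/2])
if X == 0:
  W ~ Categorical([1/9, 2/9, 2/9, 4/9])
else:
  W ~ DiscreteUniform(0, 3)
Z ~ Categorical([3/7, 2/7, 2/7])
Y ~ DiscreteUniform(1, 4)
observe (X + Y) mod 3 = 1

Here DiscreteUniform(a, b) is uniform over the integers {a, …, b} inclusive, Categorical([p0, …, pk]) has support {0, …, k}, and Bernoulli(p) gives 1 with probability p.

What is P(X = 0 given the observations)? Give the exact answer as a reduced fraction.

P(X = 0 | obs) = 2/3

Enumerate traces; 36 have nonzero weight after conditioning:
  (X=0, W=0, Z=0, Y=1) weight 1/168
  (X=0, W=0, Z=0, Y=4) weight 1/168
  (X=0, W=0, Z=1, Y=1) weight 1/252
  (X=0, W=0, Z=1, Y=4) weight 1/252
  (X=0, W=0, Z=2, Y=1) weight 1/252
  (X=0, W=0, Z=2, Y=4) weight 1/252
  (X=0, W=1, Z=0, Y=1) weight 1/84
  (X=0, W=1, Z=0, Y=4) weight 1/84
  (X=1, W=0, Z=0, Y=3) weight 3/224
  … 27 more
Group by X:
  weight(X=0) = 1/4
  weight(X=1) = 1/8
Total weight = 1/4 + 1/8 = 3/8
P(X=0 | obs) = 1/4 / 3/8 = 2/3
P(X=1 | obs) = 1/8 / 3/8 = 1/3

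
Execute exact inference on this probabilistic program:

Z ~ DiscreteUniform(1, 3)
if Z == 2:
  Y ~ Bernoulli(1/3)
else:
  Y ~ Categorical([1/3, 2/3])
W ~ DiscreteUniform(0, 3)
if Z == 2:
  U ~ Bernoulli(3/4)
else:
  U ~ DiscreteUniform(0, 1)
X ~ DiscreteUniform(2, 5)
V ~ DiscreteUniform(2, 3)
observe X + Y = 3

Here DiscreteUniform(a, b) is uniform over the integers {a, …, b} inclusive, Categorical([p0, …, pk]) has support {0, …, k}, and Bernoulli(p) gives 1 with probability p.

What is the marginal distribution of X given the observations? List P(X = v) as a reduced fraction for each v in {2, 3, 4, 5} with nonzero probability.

Enumerate traces; 96 have nonzero weight after conditioning:
  (Z=1, Y=0, W=0, U=0, X=3, V=2) weight 1/576
  (Z=1, Y=0, W=0, U=0, X=3, V=3) weight 1/576
  (Z=1, Y=0, W=0, U=1, X=3, V=2) weight 1/576
  (Z=1, Y=0, W=0, U=1, X=3, V=3) weight 1/576
  (Z=1, Y=0, W=1, U=0, X=3, V=2) weight 1/576
  (Z=1, Y=0, W=1, U=0, X=3, V=3) weight 1/576
  (Z=1, Y=0, W=1, U=1, X=3, V=2) weight 1/576
  (Z=1, Y=0, W=1, U=1, X=3, V=3) weight 1/576
  (Z=1, Y=1, W=0, U=0, X=2, V=2) weight 1/288
  … 87 more
Group by X:
  weight(X=2) = 5/36
  weight(X=3) = 1/9
Total weight = 5/36 + 1/9 = 1/4
P(X=2 | obs) = 5/36 / 1/4 = 5/9
P(X=3 | obs) = 1/9 / 1/4 = 4/9

P(X=2) = 5/9, P(X=3) = 4/9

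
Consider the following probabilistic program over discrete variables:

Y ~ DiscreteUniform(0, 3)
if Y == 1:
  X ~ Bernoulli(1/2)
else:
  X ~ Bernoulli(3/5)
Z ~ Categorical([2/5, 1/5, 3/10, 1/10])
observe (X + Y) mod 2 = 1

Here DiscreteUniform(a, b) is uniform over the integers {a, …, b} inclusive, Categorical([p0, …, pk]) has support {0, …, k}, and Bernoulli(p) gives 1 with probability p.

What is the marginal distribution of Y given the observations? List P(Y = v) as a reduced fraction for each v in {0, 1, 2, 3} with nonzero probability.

Enumerate traces; 16 have nonzero weight after conditioning:
  (Y=0, X=1, Z=0) weight 3/50
  (Y=0, X=1, Z=1) weight 3/100
  (Y=0, X=1, Z=2) weight 9/200
  (Y=0, X=1, Z=3) weight 3/200
  (Y=1, X=0, Z=0) weight 1/20
  (Y=1, X=0, Z=1) weight 1/40
  (Y=1, X=0, Z=2) weight 3/80
  (Y=1, X=0, Z=3) weight 1/80
  (Y=2, X=1, Z=0) weight 3/50
  (Y=3, X=0, Z=0) weight 1/25
  … 6 more
Group by Y:
  weight(Y=0) = 3/20
  weight(Y=1) = 1/8
  weight(Y=2) = 3/20
  weight(Y=3) = 1/10
Total weight = 3/20 + 1/8 + 3/20 + 1/10 = 21/40
P(Y=0 | obs) = 3/20 / 21/40 = 2/7
P(Y=1 | obs) = 1/8 / 21/40 = 5/21
P(Y=2 | obs) = 3/20 / 21/40 = 2/7
P(Y=3 | obs) = 1/10 / 21/40 = 4/21

P(Y=0) = 2/7, P(Y=1) = 5/21, P(Y=2) = 2/7, P(Y=3) = 4/21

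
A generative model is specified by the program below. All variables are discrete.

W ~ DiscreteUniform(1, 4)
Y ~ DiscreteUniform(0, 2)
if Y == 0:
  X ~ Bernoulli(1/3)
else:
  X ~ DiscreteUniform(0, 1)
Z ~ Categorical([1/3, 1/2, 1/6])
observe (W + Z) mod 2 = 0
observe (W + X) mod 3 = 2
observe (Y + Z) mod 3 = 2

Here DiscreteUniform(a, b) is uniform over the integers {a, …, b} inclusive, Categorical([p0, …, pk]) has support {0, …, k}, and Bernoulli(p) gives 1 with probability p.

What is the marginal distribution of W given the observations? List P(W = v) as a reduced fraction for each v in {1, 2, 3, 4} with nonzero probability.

P(W=1) = 1/3, P(W=2) = 10/27, P(W=4) = 8/27

Enumerate traces; 5 have nonzero weight after conditioning:
  (W=1, Y=1, X=1, Z=1) weight 1/48
  (W=2, Y=0, X=0, Z=2) weight 1/108
  (W=2, Y=2, X=0, Z=0) weight 1/72
  (W=4, Y=0, X=1, Z=2) weight 1/216
  (W=4, Y=2, X=1, Z=0) weight 1/72
Group by W:
  weight(W=1) = 1/48
  weight(W=2) = 5/216
  weight(W=4) = 1/54
Total weight = 1/48 + 5/216 + 1/54 = 1/16
P(W=1 | obs) = 1/48 / 1/16 = 1/3
P(W=2 | obs) = 5/216 / 1/16 = 10/27
P(W=4 | obs) = 1/54 / 1/16 = 8/27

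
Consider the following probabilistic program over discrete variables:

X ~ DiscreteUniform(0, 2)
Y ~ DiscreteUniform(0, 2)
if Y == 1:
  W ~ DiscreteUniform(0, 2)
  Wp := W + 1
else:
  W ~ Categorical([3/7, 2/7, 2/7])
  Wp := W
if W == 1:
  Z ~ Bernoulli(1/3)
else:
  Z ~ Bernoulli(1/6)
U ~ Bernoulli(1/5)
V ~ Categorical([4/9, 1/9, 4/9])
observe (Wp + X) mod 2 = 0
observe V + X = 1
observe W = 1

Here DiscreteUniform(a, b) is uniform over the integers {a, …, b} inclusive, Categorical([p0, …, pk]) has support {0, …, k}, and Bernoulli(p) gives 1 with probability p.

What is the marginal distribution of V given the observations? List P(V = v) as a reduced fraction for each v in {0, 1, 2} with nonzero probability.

Enumerate traces; 12 have nonzero weight after conditioning:
  (X=0, Y=1, W=1, Z=0, U=0, V=1) weight 8/3645
  (X=0, Y=1, W=1, Z=0, U=1, V=1) weight 2/3645
  (X=0, Y=1, W=1, Z=1, U=0, V=1) weight 4/3645
  (X=0, Y=1, W=1, Z=1, U=1, V=1) weight 1/3645
  (X=1, Y=0, W=1, Z=0, U=0, V=0) weight 64/8505
  (X=1, Y=0, W=1, Z=0, U=1, V=0) weight 16/8505
  (X=1, Y=0, W=1, Z=1, U=0, V=0) weight 32/8505
  (X=1, Y=0, W=1, Z=1, U=1, V=0) weight 8/8505
  … 4 more
Group by V:
  weight(V=0) = 16/567
  weight(V=1) = 1/243
Total weight = 16/567 + 1/243 = 55/1701
P(V=0 | obs) = 16/567 / 55/1701 = 48/55
P(V=1 | obs) = 1/243 / 55/1701 = 7/55

P(V=0) = 48/55, P(V=1) = 7/55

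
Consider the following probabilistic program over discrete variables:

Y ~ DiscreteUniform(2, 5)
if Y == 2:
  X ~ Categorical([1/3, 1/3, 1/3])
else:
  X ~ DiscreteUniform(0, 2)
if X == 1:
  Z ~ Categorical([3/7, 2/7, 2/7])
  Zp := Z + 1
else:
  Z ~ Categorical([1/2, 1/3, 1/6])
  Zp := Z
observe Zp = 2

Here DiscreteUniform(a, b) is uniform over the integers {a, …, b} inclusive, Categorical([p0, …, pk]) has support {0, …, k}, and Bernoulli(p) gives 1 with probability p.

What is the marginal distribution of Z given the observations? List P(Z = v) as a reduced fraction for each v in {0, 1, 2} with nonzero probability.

Enumerate traces; 12 have nonzero weight after conditioning:
  (Y=2, X=0, Z=2) weight 1/72
  (Y=2, X=1, Z=1) weight 1/42
  (Y=2, X=2, Z=2) weight 1/72
  (Y=3, X=0, Z=2) weight 1/72
  (Y=3, X=1, Z=1) weight 1/42
  (Y=3, X=2, Z=2) weight 1/72
  (Y=4, X=0, Z=2) weight 1/72
  (Y=4, X=1, Z=1) weight 1/42
  … 4 more
Group by Z:
  weight(Z=1) = 2/21
  weight(Z=2) = 1/9
Total weight = 2/21 + 1/9 = 13/63
P(Z=1 | obs) = 2/21 / 13/63 = 6/13
P(Z=2 | obs) = 1/9 / 13/63 = 7/13

P(Z=1) = 6/13, P(Z=2) = 7/13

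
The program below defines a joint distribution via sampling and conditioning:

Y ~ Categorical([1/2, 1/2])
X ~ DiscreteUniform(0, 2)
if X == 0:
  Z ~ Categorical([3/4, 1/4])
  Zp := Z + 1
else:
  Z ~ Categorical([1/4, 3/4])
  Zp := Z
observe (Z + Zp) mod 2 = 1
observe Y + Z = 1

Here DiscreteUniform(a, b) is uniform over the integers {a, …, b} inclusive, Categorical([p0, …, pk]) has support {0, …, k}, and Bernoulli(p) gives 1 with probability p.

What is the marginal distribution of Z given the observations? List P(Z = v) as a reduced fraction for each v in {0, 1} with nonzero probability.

Enumerate traces; 2 have nonzero weight after conditioning:
  (Y=0, X=0, Z=1) weight 1/24
  (Y=1, X=0, Z=0) weight 1/8
Group by Z:
  weight(Z=0) = 1/8
  weight(Z=1) = 1/24
Total weight = 1/8 + 1/24 = 1/6
P(Z=0 | obs) = 1/8 / 1/6 = 3/4
P(Z=1 | obs) = 1/24 / 1/6 = 1/4

P(Z=0) = 3/4, P(Z=1) = 1/4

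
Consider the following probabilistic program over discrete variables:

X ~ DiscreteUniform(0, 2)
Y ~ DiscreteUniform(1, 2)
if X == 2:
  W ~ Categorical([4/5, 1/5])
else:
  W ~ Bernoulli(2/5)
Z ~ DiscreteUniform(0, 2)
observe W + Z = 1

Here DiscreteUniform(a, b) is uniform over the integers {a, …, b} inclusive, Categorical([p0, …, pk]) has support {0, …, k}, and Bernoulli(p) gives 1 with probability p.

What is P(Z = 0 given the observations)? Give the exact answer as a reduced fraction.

Enumerate traces; 12 have nonzero weight after conditioning:
  (X=0, Y=1, W=0, Z=1) weight 1/30
  (X=0, Y=1, W=1, Z=0) weight 1/45
  (X=0, Y=2, W=0, Z=1) weight 1/30
  (X=0, Y=2, W=1, Z=0) weight 1/45
  (X=1, Y=1, W=0, Z=1) weight 1/30
  (X=1, Y=1, W=1, Z=0) weight 1/45
  (X=1, Y=2, W=0, Z=1) weight 1/30
  (X=1, Y=2, W=1, Z=0) weight 1/45
  … 4 more
Group by Z:
  weight(Z=0) = 1/9
  weight(Z=1) = 2/9
Total weight = 1/9 + 2/9 = 1/3
P(Z=0 | obs) = 1/9 / 1/3 = 1/3
P(Z=1 | obs) = 2/9 / 1/3 = 2/3

P(Z = 0 | obs) = 1/3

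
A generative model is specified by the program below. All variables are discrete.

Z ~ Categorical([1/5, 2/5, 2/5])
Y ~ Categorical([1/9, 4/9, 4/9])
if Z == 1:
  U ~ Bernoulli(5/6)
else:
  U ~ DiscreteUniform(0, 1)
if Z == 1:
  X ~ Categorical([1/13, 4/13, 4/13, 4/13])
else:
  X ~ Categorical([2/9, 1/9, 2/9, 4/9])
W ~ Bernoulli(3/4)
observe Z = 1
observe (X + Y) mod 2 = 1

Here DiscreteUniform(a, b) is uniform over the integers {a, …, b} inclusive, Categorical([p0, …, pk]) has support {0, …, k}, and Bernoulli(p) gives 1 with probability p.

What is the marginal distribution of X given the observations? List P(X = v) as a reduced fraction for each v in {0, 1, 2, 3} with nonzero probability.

Enumerate traces; 24 have nonzero weight after conditioning:
  (Z=1, Y=0, U=0, X=1, W=0) weight 1/1755
  (Z=1, Y=0, U=0, X=1, W=1) weight 1/585
  (Z=1, Y=0, U=0, X=3, W=0) weight 1/1755
  (Z=1, Y=0, U=0, X=3, W=1) weight 1/585
  (Z=1, Y=0, U=1, X=1, W=0) weight 1/351
  (Z=1, Y=0, U=1, X=1, W=1) weight 1/117
  (Z=1, Y=0, U=1, X=3, W=0) weight 1/351
  (Z=1, Y=0, U=1, X=3, W=1) weight 1/117
  (Z=1, Y=1, U=0, X=0, W=0) weight 1/1755
  (Z=1, Y=1, U=0, X=2, W=0) weight 4/1755
  … 14 more
Group by X:
  weight(X=0) = 8/585
  weight(X=1) = 8/117
  weight(X=2) = 32/585
  weight(X=3) = 8/117
Total weight = 8/585 + 8/117 + 32/585 + 8/117 = 8/39
P(X=0 | obs) = 8/585 / 8/39 = 1/15
P(X=1 | obs) = 8/117 / 8/39 = 1/3
P(X=2 | obs) = 32/585 / 8/39 = 4/15
P(X=3 | obs) = 8/117 / 8/39 = 1/3

P(X=0) = 1/15, P(X=1) = 1/3, P(X=2) = 4/15, P(X=3) = 1/3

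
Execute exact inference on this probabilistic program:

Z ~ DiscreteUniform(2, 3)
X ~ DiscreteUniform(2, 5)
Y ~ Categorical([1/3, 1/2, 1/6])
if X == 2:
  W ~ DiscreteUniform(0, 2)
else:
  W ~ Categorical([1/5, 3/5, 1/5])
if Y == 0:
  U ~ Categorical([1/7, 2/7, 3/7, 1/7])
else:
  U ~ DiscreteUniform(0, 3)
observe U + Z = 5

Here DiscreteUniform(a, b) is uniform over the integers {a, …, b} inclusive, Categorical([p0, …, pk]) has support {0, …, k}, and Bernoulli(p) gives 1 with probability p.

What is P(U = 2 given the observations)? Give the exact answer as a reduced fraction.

Enumerate traces; 72 have nonzero weight after conditioning:
  (Z=2, X=2, Y=0, W=0, U=3) weight 1/504
  (Z=2, X=2, Y=0, W=1, U=3) weight 1/504
  (Z=2, X=2, Y=0, W=2, U=3) weight 1/504
  (Z=2, X=2, Y=1, W=0, U=3) weight 1/192
  (Z=2, X=2, Y=1, W=1, U=3) weight 1/192
  (Z=2, X=2, Y=1, W=2, U=3) weight 1/192
  (Z=2, X=2, Y=2, W=0, U=3) weight 1/576
  (Z=2, X=2, Y=2, W=1, U=3) weight 1/576
  (Z=3, X=2, Y=0, W=0, U=2) weight 1/168
  … 63 more
Group by U:
  weight(U=2) = 13/84
  weight(U=3) = 3/28
Total weight = 13/84 + 3/28 = 11/42
P(U=2 | obs) = 13/84 / 11/42 = 13/22
P(U=3 | obs) = 3/28 / 11/42 = 9/22

P(U = 2 | obs) = 13/22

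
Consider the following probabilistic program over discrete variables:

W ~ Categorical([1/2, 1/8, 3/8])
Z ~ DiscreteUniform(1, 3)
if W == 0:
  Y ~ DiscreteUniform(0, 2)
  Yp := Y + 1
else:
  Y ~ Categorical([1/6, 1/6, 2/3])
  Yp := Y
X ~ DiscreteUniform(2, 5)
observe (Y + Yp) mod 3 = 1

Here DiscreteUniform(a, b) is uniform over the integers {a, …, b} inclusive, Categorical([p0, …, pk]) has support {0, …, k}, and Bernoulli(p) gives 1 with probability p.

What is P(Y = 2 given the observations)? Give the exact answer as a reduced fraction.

P(Y = 2 | obs) = 2/3

Enumerate traces; 36 have nonzero weight after conditioning:
  (W=0, Z=1, Y=0, X=2) weight 1/72
  (W=0, Z=1, Y=0, X=3) weight 1/72
  (W=0, Z=1, Y=0, X=4) weight 1/72
  (W=0, Z=1, Y=0, X=5) weight 1/72
  (W=0, Z=2, Y=0, X=2) weight 1/72
  (W=0, Z=2, Y=0, X=3) weight 1/72
  (W=0, Z=2, Y=0, X=4) weight 1/72
  (W=0, Z=2, Y=0, X=5) weight 1/72
  (W=1, Z=1, Y=2, X=2) weight 1/144
  … 27 more
Group by Y:
  weight(Y=0) = 1/6
  weight(Y=2) = 1/3
Total weight = 1/6 + 1/3 = 1/2
P(Y=0 | obs) = 1/6 / 1/2 = 1/3
P(Y=2 | obs) = 1/3 / 1/2 = 2/3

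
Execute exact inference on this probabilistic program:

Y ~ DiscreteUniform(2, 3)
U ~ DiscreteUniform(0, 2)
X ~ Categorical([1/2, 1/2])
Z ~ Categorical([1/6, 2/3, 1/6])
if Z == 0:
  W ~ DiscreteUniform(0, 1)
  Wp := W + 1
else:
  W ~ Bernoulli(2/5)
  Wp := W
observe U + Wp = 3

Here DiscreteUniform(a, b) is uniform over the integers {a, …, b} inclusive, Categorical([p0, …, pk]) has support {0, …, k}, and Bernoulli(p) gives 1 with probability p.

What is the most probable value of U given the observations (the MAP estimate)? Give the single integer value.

argmax_v P(U = v | obs) = 2

Enumerate traces; 16 have nonzero weight after conditioning:
  (Y=2, U=1, X=0, Z=0, W=1) weight 1/144
  (Y=2, U=1, X=1, Z=0, W=1) weight 1/144
  (Y=2, U=2, X=0, Z=0, W=0) weight 1/144
  (Y=2, U=2, X=0, Z=1, W=1) weight 1/45
  (Y=2, U=2, X=0, Z=2, W=1) weight 1/180
  (Y=2, U=2, X=1, Z=0, W=0) weight 1/144
  (Y=2, U=2, X=1, Z=1, W=1) weight 1/45
  (Y=2, U=2, X=1, Z=2, W=1) weight 1/180
  … 8 more
Group by U:
  weight(U=1) = 1/36
  weight(U=2) = 5/36
Total weight = 1/36 + 5/36 = 1/6
P(U=1 | obs) = 1/36 / 1/6 = 1/6
P(U=2 | obs) = 5/36 / 1/6 = 5/6
argmax = 2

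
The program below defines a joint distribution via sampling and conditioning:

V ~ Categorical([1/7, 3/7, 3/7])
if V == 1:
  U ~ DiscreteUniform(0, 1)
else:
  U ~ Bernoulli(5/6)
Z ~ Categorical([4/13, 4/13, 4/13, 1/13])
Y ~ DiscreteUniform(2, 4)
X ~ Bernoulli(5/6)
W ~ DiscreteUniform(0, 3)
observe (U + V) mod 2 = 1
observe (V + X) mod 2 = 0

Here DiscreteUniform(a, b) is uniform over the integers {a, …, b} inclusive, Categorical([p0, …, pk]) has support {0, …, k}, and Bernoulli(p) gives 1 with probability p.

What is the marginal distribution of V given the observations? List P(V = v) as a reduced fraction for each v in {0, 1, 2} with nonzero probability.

P(V=0) = 1/13, P(V=1) = 9/13, P(V=2) = 3/13

Enumerate traces; 144 have nonzero weight after conditioning:
  (V=0, U=1, Z=0, Y=2, X=0, W=0) weight 5/9828
  (V=0, U=1, Z=0, Y=2, X=0, W=1) weight 5/9828
  (V=0, U=1, Z=0, Y=2, X=0, W=2) weight 5/9828
  (V=0, U=1, Z=0, Y=2, X=0, W=3) weight 5/9828
  (V=0, U=1, Z=0, Y=3, X=0, W=0) weight 5/9828
  (V=0, U=1, Z=0, Y=3, X=0, W=1) weight 5/9828
  (V=0, U=1, Z=0, Y=3, X=0, W=2) weight 5/9828
  (V=0, U=1, Z=0, Y=3, X=0, W=3) weight 5/9828
  (V=1, U=0, Z=0, Y=2, X=1, W=0) weight 5/1092
  (V=2, U=1, Z=0, Y=2, X=0, W=0) weight 5/3276
  … 134 more
Group by V:
  weight(V=0) = 5/252
  weight(V=1) = 5/28
  weight(V=2) = 5/84
Total weight = 5/252 + 5/28 + 5/84 = 65/252
P(V=0 | obs) = 5/252 / 65/252 = 1/13
P(V=1 | obs) = 5/28 / 65/252 = 9/13
P(V=2 | obs) = 5/84 / 65/252 = 3/13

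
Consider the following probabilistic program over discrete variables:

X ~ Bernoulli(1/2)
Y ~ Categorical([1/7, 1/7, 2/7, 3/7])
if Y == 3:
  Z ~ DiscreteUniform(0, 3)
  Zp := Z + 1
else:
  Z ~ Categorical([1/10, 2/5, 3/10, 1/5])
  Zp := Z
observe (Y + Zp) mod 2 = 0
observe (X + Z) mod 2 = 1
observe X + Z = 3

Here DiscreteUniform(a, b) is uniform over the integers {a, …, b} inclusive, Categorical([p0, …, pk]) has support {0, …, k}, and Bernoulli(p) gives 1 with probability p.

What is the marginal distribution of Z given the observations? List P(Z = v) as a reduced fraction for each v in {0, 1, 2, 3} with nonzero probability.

Enumerate traces; 4 have nonzero weight after conditioning:
  (X=0, Y=1, Z=3) weight 1/70
  (X=1, Y=0, Z=2) weight 3/140
  (X=1, Y=2, Z=2) weight 3/70
  (X=1, Y=3, Z=2) weight 3/56
Group by Z:
  weight(Z=2) = 33/280
  weight(Z=3) = 1/70
Total weight = 33/280 + 1/70 = 37/280
P(Z=2 | obs) = 33/280 / 37/280 = 33/37
P(Z=3 | obs) = 1/70 / 37/280 = 4/37

P(Z=2) = 33/37, P(Z=3) = 4/37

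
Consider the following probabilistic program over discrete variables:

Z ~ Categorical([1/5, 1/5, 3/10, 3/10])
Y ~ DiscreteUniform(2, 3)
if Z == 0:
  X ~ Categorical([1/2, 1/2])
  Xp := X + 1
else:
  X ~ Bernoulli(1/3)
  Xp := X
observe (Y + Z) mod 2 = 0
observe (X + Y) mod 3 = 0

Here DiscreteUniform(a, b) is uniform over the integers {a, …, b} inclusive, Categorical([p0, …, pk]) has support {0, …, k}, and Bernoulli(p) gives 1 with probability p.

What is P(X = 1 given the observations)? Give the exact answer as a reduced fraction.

P(X = 1 | obs) = 3/8

Enumerate traces; 4 have nonzero weight after conditioning:
  (Z=0, Y=2, X=1) weight 1/20
  (Z=1, Y=3, X=0) weight 1/15
  (Z=2, Y=2, X=1) weight 1/20
  (Z=3, Y=3, X=0) weight 1/10
Group by X:
  weight(X=0) = 1/6
  weight(X=1) = 1/10
Total weight = 1/6 + 1/10 = 4/15
P(X=0 | obs) = 1/6 / 4/15 = 5/8
P(X=1 | obs) = 1/10 / 4/15 = 3/8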